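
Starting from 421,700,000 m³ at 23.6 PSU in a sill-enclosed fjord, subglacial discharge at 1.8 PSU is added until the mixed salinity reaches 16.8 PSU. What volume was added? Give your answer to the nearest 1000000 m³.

Salt balance: 421,700,000×23.6 + V×1.8 = (421,700,000+V)×16.8
9,952,120,000 + 1.8V = 7,084,560,000 + 16.8V
2,867,560,000 = 15V
V = 191,170,666.67 m³

191000000 m³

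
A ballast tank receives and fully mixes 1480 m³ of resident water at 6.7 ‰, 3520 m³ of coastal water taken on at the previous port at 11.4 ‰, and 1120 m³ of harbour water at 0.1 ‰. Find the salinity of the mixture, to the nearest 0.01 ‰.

8.20 ‰

Total salt / total volume:
salt = 1,480×6.7 + 3,520×11.4 + 1,120×0.1 = 9,916 + 40,128 + 112 = 50,156
volume = 1,480 + 3,520 + 1,120 = 6,120 m³
S = 50,156 / 6,120 = 8.1954 ‰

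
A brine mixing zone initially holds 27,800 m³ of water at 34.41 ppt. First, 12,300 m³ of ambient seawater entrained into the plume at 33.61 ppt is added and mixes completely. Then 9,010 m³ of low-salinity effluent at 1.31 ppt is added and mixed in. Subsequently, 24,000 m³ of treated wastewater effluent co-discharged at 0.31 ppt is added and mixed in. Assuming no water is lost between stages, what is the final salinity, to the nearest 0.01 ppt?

19.00 ppt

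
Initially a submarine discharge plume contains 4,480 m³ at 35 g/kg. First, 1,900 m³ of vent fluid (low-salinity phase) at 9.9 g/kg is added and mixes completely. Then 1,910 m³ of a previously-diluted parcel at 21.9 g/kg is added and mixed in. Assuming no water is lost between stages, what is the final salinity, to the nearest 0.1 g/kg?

26.2 g/kg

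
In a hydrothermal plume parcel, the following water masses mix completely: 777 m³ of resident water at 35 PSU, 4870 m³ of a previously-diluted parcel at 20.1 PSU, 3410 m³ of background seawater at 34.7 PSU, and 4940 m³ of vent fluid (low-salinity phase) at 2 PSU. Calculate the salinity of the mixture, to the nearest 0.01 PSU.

18.10 PSU

Conserving salt mass:
salt = 777×35 + 4,870×20.1 + 3,410×34.7 + 4,940×2 = 27,195 + 97,887 + 118,327 + 9,880 = 253,289
volume = 777 + 4,870 + 3,410 + 4,940 = 13,997 m³
S = 253,289 / 13,997 = 18.0959 PSU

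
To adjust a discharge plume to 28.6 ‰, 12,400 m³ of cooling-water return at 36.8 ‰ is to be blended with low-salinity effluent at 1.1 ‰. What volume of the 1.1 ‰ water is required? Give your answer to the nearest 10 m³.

3700 m³

Salt balance: 12,400×36.8 + V×1.1 = (12,400+V)×28.6
456,320 + 1.1V = 354,640 + 28.6V
101,680 = 27.5V
V = 3,697.45 m³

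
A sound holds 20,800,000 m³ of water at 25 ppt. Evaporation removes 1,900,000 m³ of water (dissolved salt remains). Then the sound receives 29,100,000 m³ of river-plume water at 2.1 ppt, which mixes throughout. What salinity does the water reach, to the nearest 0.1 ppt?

12.1 ppt

After evaporation: salt = 20,800,000×25 = 520,000,000; volume = 20,800,000 − 1,900,000 = 18,900,000 m³
After mixing: salt = 520,000,000 + 29,100,000×2.1 = 581,110,000; volume = 18,900,000 + 29,100,000 = 48,000,000 m³
S = 581,110,000 / 48,000,000 = 12.1065 ppt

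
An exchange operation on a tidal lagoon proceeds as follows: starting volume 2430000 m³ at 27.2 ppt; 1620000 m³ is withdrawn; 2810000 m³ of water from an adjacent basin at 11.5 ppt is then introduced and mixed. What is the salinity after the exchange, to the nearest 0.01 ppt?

15.01 ppt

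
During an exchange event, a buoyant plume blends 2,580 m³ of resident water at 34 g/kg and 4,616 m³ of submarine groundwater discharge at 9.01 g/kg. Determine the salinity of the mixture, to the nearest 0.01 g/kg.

17.97 g/kg

Mass of salt is conserved:
salt = 2,580×34 + 4,616×9.01 = 87,720 + 41,590.16 = 129,310.16
volume = 2,580 + 4,616 = 7,196 m³
S = 129,310.16 / 7,196 = 17.9697 g/kg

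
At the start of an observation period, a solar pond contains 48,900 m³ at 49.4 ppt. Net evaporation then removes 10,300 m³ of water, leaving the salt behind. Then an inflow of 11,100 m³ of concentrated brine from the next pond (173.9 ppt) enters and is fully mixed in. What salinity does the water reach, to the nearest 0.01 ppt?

After evaporation: salt = 48,900×49.4 = 2,415,660; volume = 48,900 − 10,300 = 38,600 m³
After mixing: salt = 2,415,660 + 11,100×173.9 = 4,345,950; volume = 38,600 + 11,100 = 49,700 m³
S = 4,345,950 / 49,700 = 87.4437 ppt

87.44 ppt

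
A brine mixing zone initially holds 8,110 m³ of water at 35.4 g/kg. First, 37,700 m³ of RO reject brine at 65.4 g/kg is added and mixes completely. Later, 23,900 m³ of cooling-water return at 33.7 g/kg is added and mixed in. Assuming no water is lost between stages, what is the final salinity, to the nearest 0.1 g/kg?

51.0 g/kg

Total salt / total volume:
Initial salt = 8,110×35.4 = 287,094
After stage 1: salt = 287,094 + 37,700×65.4 = 2,752,674; volume = 45,810 m³; S = 60.089 g/kg
After stage 2: salt = 2,752,674 + 23,900×33.7 = 3,558,104; volume = 69,710 m³
S = 3,558,104 / 69,710 = 51.0415 g/kg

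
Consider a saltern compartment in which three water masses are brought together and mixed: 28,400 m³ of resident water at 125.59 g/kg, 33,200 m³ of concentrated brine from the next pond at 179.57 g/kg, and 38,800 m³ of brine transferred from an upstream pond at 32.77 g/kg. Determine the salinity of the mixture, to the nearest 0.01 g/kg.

107.57 g/kg

Total salt / total volume:
salt = 28,400×125.59 + 33,200×179.57 + 38,800×32.77 = 3,566,756 + 5,961,724 + 1,271,476 = 10,799,956
volume = 28,400 + 33,200 + 38,800 = 100,400 m³
S = 10,799,956 / 100,400 = 107.5693 g/kg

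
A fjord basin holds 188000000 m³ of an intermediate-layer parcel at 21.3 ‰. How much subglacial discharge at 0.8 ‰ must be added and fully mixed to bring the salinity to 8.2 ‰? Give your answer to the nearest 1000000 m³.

333000000 m³

Salt balance: 188,000,000×21.3 + V×0.8 = (188,000,000+V)×8.2
4,004,400,000 + 0.8V = 1,541,600,000 + 8.2V
2,462,800,000 = 7.4V
V = 332,810,810.81 m³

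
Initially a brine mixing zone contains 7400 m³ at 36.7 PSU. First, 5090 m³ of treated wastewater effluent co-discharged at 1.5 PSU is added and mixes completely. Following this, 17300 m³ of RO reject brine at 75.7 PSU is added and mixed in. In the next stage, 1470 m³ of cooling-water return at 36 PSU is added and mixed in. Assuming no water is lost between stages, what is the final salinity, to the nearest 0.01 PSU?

52.52 PSU

Conserving salt mass:
Initial salt = 7,400×36.7 = 271,580
After stage 1: salt = 271,580 + 5,090×1.5 = 279,215; volume = 12,490 m³; S = 22.355 PSU
After stage 2: salt = 279,215 + 17,300×75.7 = 1,588,825; volume = 29,790 m³; S = 53.334 PSU
After stage 3: salt = 1,588,825 + 1,470×36 = 1,641,745; volume = 31,260 m³
S = 1,641,745 / 31,260 = 52.519 PSU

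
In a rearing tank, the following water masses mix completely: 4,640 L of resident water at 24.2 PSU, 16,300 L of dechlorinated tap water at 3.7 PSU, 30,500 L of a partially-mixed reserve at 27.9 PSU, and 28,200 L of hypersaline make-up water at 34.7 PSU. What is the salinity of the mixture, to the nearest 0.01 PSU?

25.14 PSU

Conserving salt mass:
salt = 4,640×24.2 + 16,300×3.7 + 30,500×27.9 + 28,200×34.7 = 112,288 + 60,310 + 850,950 + 978,540 = 2,002,088
volume = 4,640 + 16,300 + 30,500 + 28,200 = 79,640 L
S = 2,002,088 / 79,640 = 25.1392 PSU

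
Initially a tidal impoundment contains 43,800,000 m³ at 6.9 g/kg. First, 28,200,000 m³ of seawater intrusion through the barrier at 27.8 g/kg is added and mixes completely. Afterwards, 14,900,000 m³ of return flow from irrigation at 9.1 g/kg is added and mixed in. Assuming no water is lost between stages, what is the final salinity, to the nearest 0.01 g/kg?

Mass of salt is conserved:
Initial salt = 43,800,000×6.9 = 302,220,000
After stage 1: salt = 302,220,000 + 28,200,000×27.8 = 1,086,180,000; volume = 72,000,000 m³; S = 15.086 g/kg
After stage 2: salt = 1,086,180,000 + 14,900,000×9.1 = 1,221,770,000; volume = 86,900,000 m³
S = 1,221,770,000 / 86,900,000 = 14.0595 g/kg

14.06 g/kg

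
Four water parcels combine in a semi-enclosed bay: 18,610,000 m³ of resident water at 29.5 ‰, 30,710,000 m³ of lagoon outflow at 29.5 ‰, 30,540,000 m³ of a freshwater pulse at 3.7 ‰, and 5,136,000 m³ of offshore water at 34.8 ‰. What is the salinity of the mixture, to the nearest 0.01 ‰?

20.55 ‰

Mass of salt is conserved:
salt = 18,610,000×29.5 + 30,710,000×29.5 + 30,540,000×3.7 + 5,136,000×34.8 = 548,995,000 + 905,945,000 + 112,998,000 + 178,732,800 = 1,746,670,800
volume = 18,610,000 + 30,710,000 + 30,540,000 + 5,136,000 = 84,996,000 m³
S = 1,746,670,800 / 84,996,000 = 20.55 ‰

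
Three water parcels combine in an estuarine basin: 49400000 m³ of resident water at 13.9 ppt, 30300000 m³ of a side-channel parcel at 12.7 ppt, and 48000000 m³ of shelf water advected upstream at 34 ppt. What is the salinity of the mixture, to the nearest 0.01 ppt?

Total salt / total volume:
salt = 49,400,000×13.9 + 30,300,000×12.7 + 48,000,000×34 = 686,660,000 + 384,810,000 + 1,632,000,000 = 2,703,470,000
volume = 49,400,000 + 30,300,000 + 48,000,000 = 127,700,000 m³
S = 2,703,470,000 / 127,700,000 = 21.1705 ppt

21.17 ppt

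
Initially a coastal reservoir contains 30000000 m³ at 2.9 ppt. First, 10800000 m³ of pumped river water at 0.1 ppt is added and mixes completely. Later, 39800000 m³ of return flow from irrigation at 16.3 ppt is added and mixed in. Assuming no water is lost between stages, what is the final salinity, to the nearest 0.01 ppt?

9.14 ppt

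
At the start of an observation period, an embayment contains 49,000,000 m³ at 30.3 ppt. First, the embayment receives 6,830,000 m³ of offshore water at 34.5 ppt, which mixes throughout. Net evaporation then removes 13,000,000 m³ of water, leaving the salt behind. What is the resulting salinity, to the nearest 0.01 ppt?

40.17 ppt

After mixing: salt = 49,000,000×30.3 + 6,830,000×34.5 = 1,720,335,000; volume = 55,830,000 m³
After evaporation: salt unchanged = 1,720,335,000; volume = 55,830,000 − 13,000,000 = 42,830,000 m³
S = 1,720,335,000 / 42,830,000 = 40.1666 ppt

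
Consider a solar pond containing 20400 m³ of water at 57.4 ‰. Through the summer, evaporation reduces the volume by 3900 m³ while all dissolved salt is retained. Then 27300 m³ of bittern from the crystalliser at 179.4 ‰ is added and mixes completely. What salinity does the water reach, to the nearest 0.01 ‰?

138.55 ‰

After evaporation: salt = 20,400×57.4 = 1,170,960; volume = 20,400 − 3,900 = 16,500 m³
After mixing: salt = 1,170,960 + 27,300×179.4 = 6,068,580; volume = 16,500 + 27,300 = 43,800 m³
S = 6,068,580 / 43,800 = 138.5521 ‰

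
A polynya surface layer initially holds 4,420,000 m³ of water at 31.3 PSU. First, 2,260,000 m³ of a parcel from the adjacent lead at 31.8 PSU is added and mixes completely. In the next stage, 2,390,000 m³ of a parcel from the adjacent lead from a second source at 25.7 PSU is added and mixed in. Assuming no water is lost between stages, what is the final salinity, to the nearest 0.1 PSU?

29.9 PSU

Salt balance:
Initial salt = 4,420,000×31.3 = 138,346,000
After stage 1: salt = 138,346,000 + 2,260,000×31.8 = 210,214,000; volume = 6,680,000 m³; S = 31.469 PSU
After stage 2: salt = 210,214,000 + 2,390,000×25.7 = 271,637,000; volume = 9,070,000 m³
S = 271,637,000 / 9,070,000 = 29.949 PSU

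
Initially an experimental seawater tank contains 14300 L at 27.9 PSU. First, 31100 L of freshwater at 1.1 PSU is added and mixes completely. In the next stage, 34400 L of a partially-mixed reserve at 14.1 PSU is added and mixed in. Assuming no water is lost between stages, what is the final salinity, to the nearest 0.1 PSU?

Weighted by volume,
Initial salt = 14,300×27.9 = 398,970
After stage 1: salt = 398,970 + 31,100×1.1 = 433,180; volume = 45,400 L; S = 9.541 PSU
After stage 2: salt = 433,180 + 34,400×14.1 = 918,220; volume = 79,800 L
S = 918,220 / 79,800 = 11.5065 PSU

11.5 PSU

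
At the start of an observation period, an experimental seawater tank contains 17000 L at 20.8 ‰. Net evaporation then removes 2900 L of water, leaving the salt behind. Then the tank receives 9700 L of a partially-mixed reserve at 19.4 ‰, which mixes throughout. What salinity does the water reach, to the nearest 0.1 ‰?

After evaporation: salt = 17,000×20.8 = 353,600; volume = 17,000 − 2,900 = 14,100 L
After mixing: salt = 353,600 + 9,700×19.4 = 541,780; volume = 14,100 + 9,700 = 23,800 L
S = 541,780 / 23,800 = 22.7639 ‰

22.8 ‰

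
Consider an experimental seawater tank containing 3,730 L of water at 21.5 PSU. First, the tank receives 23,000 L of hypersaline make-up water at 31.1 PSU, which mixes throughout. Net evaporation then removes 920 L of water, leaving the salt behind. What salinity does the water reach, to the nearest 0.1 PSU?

After mixing: salt = 3,730×21.5 + 23,000×31.1 = 795,495; volume = 26,730 L
After evaporation: salt unchanged = 795,495; volume = 26,730 − 920 = 25,810 L
S = 795,495 / 25,810 = 30.8212 PSU

30.8 PSU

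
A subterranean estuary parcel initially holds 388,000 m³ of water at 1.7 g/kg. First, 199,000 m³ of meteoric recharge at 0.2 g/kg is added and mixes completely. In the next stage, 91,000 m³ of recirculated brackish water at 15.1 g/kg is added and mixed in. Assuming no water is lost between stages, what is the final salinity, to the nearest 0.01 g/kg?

3.06 g/kg

Weighted by volume,
Initial salt = 388,000×1.7 = 659,600
After stage 1: salt = 659,600 + 199,000×0.2 = 699,400; volume = 587,000 m³; S = 1.191 g/kg
After stage 2: salt = 699,400 + 91,000×15.1 = 2,073,500; volume = 678,000 m³
S = 2,073,500 / 678,000 = 3.0583 g/kg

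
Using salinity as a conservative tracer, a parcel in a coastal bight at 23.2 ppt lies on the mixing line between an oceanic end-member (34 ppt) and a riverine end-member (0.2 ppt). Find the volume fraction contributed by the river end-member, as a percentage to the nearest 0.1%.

32.0%

Let f be the freshwater fraction. Salt balance per unit volume:
f×0.2 + (1−f)×34 = 23.2
f = (34 − 23.2) / (34 − 0.2) = 10.8/33.8 = 0.3195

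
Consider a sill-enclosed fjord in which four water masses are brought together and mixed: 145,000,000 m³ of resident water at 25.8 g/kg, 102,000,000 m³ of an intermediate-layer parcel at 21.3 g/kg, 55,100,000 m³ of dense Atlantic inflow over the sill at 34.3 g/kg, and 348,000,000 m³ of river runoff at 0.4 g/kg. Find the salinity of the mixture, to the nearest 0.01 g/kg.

12.22 g/kg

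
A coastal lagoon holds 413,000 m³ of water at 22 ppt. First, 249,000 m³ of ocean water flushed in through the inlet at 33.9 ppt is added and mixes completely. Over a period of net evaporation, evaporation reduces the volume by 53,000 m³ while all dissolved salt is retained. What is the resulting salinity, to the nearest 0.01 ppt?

28.78 ppt

After mixing: salt = 413,000×22 + 249,000×33.9 = 17,527,100; volume = 662,000 m³
After evaporation: salt unchanged = 17,527,100; volume = 662,000 − 53,000 = 609,000 m³
S = 17,527,100 / 609,000 = 28.7801 ppt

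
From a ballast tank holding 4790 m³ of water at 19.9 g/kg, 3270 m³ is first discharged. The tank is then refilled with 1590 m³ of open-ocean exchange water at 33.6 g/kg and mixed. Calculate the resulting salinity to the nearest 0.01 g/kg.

26.90 g/kg

Remaining after removal: 1,520 m³ at 19.9 g/kg (salt = 30,248)
After addition: salt = 30,248 + 1,590×33.6 = 83,672; volume = 3,110 m³
S = 83,672 / 3,110 = 26.9042 g/kg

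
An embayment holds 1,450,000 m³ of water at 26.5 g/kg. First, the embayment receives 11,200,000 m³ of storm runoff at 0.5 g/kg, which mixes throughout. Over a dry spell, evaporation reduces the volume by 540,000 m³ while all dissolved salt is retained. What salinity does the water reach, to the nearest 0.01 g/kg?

After mixing: salt = 1,450,000×26.5 + 11,200,000×0.5 = 44,025,000; volume = 12,650,000 m³
After evaporation: salt unchanged = 44,025,000; volume = 12,650,000 − 540,000 = 12,110,000 m³
S = 44,025,000 / 12,110,000 = 3.6354 g/kg

3.64 g/kg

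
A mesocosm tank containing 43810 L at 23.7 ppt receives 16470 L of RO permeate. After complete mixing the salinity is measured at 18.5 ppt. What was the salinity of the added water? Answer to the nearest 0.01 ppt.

Salt balance: 43,810×23.7 + 16,470×S = 60,280×18.5
1,038,297 + 16,470·S = 1,115,180
S = (1,115,180 − 1,038,297) / 16,470 = 4.6681 ppt

4.67 ppt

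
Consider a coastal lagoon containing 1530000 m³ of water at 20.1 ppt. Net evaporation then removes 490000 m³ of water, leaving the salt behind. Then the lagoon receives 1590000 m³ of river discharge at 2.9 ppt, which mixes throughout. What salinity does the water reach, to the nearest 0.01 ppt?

After evaporation: salt = 1,530,000×20.1 = 30,753,000; volume = 1,530,000 − 490,000 = 1,040,000 m³
After mixing: salt = 30,753,000 + 1,590,000×2.9 = 35,364,000; volume = 1,040,000 + 1,590,000 = 2,630,000 m³
S = 35,364,000 / 2,630,000 = 13.4464 ppt

13.45 ppt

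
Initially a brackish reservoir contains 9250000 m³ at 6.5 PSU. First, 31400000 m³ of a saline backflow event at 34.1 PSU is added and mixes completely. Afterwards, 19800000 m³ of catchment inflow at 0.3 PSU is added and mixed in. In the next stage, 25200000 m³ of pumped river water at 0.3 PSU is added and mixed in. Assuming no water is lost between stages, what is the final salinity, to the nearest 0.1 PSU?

13.4 PSU

Mass of salt is conserved:
Initial salt = 9,250,000×6.5 = 60,125,000
After stage 1: salt = 60,125,000 + 31,400,000×34.1 = 1,130,865,000; volume = 40,650,000 m³; S = 27.82 PSU
After stage 2: salt = 1,130,865,000 + 19,800,000×0.3 = 1,136,805,000; volume = 60,450,000 m³; S = 18.806 PSU
After stage 3: salt = 1,136,805,000 + 25,200,000×0.3 = 1,144,365,000; volume = 85,650,000 m³
S = 1,144,365,000 / 85,650,000 = 13.3609 PSU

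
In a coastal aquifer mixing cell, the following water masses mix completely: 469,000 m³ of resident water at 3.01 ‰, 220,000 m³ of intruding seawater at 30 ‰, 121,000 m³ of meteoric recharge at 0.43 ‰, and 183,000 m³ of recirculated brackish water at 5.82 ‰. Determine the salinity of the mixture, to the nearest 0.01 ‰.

Conserving salt mass:
salt = 469,000×3.01 + 220,000×30 + 121,000×0.43 + 183,000×5.82 = 1,411,690 + 6,600,000 + 52,030 + 1,065,060 = 9,128,780
volume = 469,000 + 220,000 + 121,000 + 183,000 = 993,000 m³
S = 9,128,780 / 993,000 = 9.1931 ‰

9.19 ‰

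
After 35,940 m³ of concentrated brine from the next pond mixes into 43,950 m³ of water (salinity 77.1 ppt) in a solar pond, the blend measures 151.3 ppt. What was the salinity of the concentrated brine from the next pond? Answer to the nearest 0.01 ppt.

242.04 ppt

Salt balance: 43,950×77.1 + 35,940×S = 79,890×151.3
3,388,545 + 35,940·S = 12,087,357
S = (12,087,357 − 3,388,545) / 35,940 = 242.0371 ppt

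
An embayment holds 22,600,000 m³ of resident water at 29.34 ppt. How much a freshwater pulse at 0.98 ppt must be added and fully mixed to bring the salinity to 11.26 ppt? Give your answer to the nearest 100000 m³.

Salt balance: 22,600,000×29.34 + V×0.98 = (22,600,000+V)×11.26
663,084,000 + 0.98V = 254,476,000 + 11.26V
408,608,000 = 10.28V
V = 39,747,859.92 m³

39700000 m³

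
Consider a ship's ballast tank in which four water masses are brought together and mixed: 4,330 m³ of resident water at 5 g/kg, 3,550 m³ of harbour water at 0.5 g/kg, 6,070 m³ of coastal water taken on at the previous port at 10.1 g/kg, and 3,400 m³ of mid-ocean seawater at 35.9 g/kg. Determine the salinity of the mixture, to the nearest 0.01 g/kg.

11.92 g/kg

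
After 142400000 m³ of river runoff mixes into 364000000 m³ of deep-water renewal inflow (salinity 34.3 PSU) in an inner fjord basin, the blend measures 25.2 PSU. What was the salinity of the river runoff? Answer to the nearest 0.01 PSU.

Salt balance: 364,000,000×34.3 + 142,400,000×S = 506,400,000×25.2
12,485,200,000 + 142,400,000·S = 12,761,280,000
S = (12,761,280,000 − 12,485,200,000) / 142,400,000 = 1.9388 PSU

1.94 PSU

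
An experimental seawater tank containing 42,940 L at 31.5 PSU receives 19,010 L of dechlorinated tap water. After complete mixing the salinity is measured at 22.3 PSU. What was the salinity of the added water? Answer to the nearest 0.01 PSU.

Salt balance: 42,940×31.5 + 19,010×S = 61,950×22.3
1,352,610 + 19,010·S = 1,381,485
S = (1,381,485 − 1,352,610) / 19,010 = 1.5189 PSU

1.52 PSU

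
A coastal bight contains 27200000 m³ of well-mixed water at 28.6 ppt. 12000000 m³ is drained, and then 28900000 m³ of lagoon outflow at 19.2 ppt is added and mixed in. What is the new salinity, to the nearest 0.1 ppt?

Remaining after removal: 15,200,000 m³ at 28.6 ppt (salt = 434,720,000)
After addition: salt = 434,720,000 + 28,900,000×19.2 = 989,600,000; volume = 44,100,000 m³
S = 989,600,000 / 44,100,000 = 22.4399 ppt

22.4 ppt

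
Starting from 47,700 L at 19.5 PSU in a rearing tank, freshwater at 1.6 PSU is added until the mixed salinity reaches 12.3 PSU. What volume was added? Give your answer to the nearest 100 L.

32100 L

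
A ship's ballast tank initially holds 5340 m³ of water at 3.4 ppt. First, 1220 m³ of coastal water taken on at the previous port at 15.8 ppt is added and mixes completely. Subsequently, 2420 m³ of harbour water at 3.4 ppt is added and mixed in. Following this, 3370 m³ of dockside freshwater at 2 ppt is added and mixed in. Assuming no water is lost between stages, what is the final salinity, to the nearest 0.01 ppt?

Salt balance:
Initial salt = 5,340×3.4 = 18,156
After stage 1: salt = 18,156 + 1,220×15.8 = 37,432; volume = 6,560 m³; S = 5.706 ppt
After stage 2: salt = 37,432 + 2,420×3.4 = 45,660; volume = 8,980 m³; S = 5.085 ppt
After stage 3: salt = 45,660 + 3,370×2 = 52,400; volume = 12,350 m³
S = 52,400 / 12,350 = 4.2429 ppt

4.24 ppt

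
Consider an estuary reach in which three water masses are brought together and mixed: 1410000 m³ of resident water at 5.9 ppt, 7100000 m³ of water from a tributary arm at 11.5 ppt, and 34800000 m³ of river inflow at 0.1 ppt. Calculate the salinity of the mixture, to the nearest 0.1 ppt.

2.2 ppt

Salt balance:
salt = 1,410,000×5.9 + 7,100,000×11.5 + 34,800,000×0.1 = 8,319,000 + 81,650,000 + 3,480,000 = 93,449,000
volume = 1,410,000 + 7,100,000 + 34,800,000 = 43,310,000 m³
S = 93,449,000 / 43,310,000 = 2.158 ppt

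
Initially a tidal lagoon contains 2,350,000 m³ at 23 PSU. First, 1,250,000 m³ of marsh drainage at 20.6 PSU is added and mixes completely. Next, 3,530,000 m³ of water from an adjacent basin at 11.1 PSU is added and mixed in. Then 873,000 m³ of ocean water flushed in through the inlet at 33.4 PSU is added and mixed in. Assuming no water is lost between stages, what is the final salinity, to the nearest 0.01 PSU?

18.51 PSU

Weighted by volume,
Initial salt = 2,350,000×23 = 54,050,000
After stage 1: salt = 54,050,000 + 1,250,000×20.6 = 79,800,000; volume = 3,600,000 m³; S = 22.167 PSU
After stage 2: salt = 79,800,000 + 3,530,000×11.1 = 118,983,000; volume = 7,130,000 m³; S = 16.688 PSU
After stage 3: salt = 118,983,000 + 873,000×33.4 = 148,141,200; volume = 8,003,000 m³
S = 148,141,200 / 8,003,000 = 18.5107 PSU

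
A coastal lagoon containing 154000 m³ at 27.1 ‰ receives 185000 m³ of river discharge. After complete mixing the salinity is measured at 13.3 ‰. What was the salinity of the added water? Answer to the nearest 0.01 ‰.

Salt balance: 154,000×27.1 + 185,000×S = 339,000×13.3
4,173,400 + 185,000·S = 4,508,700
S = (4,508,700 − 4,173,400) / 185,000 = 1.8124 ‰

1.81 ‰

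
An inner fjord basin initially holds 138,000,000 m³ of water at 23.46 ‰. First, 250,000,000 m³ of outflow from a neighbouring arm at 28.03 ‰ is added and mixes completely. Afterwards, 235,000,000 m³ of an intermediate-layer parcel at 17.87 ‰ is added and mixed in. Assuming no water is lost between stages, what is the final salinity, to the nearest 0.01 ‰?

23.19 ‰

Total salt / total volume:
Initial salt = 138,000,000×23.46 = 3,237,480,000
After stage 1: salt = 3,237,480,000 + 250,000,000×28.03 = 10,244,980,000; volume = 388,000,000 m³; S = 26.405 ‰
After stage 2: salt = 10,244,980,000 + 235,000,000×17.87 = 14,444,430,000; volume = 623,000,000 m³
S = 14,444,430,000 / 623,000,000 = 23.1853 ‰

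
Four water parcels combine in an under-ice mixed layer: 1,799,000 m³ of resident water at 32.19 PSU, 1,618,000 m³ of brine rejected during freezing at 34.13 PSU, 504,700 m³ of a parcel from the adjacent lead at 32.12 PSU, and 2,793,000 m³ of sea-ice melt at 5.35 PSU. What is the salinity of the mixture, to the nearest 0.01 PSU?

Mass of salt is conserved:
salt = 1,799,000×32.19 + 1,618,000×34.13 + 504,700×32.12 + 2,793,000×5.35 = 57,909,810 + 55,222,340 + 16,210,964 + 14,942,550 = 144,285,664
volume = 1,799,000 + 1,618,000 + 504,700 + 2,793,000 = 6,714,700 m³
S = 144,285,664 / 6,714,700 = 21.488 PSU

21.49 PSU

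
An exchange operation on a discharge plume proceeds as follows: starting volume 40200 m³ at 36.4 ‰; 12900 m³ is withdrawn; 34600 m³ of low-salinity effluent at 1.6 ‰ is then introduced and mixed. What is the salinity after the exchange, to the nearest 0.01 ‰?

16.95 ‰

Remaining after removal: 27,300 m³ at 36.4 ‰ (salt = 993,720)
After addition: salt = 993,720 + 34,600×1.6 = 1,049,080; volume = 61,900 m³
S = 1,049,080 / 61,900 = 16.948 ‰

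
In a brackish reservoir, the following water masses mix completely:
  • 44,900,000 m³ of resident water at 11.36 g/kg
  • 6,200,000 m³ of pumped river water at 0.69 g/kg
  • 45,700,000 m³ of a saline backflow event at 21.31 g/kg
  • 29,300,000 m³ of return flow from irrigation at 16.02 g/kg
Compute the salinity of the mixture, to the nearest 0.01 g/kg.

Mass of salt is conserved:
salt = 44,900,000×11.36 + 6,200,000×0.69 + 45,700,000×21.31 + 29,300,000×16.02 = 510,064,000 + 4,278,000 + 973,867,000 + 469,386,000 = 1,957,595,000
volume = 44,900,000 + 6,200,000 + 45,700,000 + 29,300,000 = 126,100,000 m³
S = 1,957,595,000 / 126,100,000 = 15.5241 g/kg

15.52 g/kg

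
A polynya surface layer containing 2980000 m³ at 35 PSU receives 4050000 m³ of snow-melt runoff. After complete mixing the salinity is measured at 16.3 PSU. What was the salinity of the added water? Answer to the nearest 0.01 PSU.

2.54 PSU

Salt balance: 2,980,000×35 + 4,050,000×S = 7,030,000×16.3
104,300,000 + 4,050,000·S = 114,589,000
S = (114,589,000 − 104,300,000) / 4,050,000 = 2.5405 PSU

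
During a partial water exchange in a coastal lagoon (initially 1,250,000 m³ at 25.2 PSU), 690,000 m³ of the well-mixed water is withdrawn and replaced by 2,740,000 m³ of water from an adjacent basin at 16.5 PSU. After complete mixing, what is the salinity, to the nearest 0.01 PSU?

17.98 PSU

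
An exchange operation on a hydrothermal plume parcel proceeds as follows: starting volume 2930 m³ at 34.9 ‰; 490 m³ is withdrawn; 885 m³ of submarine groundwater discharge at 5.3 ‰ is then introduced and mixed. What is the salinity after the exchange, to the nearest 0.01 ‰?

27.02 ‰

Remaining after removal: 2,440 m³ at 34.9 ‰ (salt = 85,156)
After addition: salt = 85,156 + 885×5.3 = 89,846.5; volume = 3,325 m³
S = 89,846.5 / 3,325 = 27.0215 ‰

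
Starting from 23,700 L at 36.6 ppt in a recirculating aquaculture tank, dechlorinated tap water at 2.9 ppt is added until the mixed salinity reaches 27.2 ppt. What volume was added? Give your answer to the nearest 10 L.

9170 L

Salt balance: 23,700×36.6 + V×2.9 = (23,700+V)×27.2
867,420 + 2.9V = 644,640 + 27.2V
222,780 = 24.3V
V = 9,167.9 L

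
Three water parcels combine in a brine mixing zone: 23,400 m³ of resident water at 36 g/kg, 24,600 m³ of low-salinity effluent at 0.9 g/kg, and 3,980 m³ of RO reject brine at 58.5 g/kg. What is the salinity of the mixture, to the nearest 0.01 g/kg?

21.11 g/kg

Salt balance:
salt = 23,400×36 + 24,600×0.9 + 3,980×58.5 = 842,400 + 22,140 + 232,830 = 1,097,370
volume = 23,400 + 24,600 + 3,980 = 51,980 m³
S = 1,097,370 / 51,980 = 21.1114 g/kg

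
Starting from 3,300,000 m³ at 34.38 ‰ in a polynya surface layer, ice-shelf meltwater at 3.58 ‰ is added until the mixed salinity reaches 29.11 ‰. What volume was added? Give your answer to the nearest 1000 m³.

Salt balance: 3,300,000×34.38 + V×3.58 = (3,300,000+V)×29.11
113,454,000 + 3.58V = 96,063,000 + 29.11V
17,391,000 = 25.53V
V = 681,198.59 m³

681000 m³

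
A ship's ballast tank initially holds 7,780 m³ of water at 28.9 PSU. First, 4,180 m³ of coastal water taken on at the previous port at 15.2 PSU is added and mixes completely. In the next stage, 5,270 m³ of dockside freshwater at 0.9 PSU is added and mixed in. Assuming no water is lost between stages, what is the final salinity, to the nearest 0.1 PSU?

Total salt / total volume:
Initial salt = 7,780×28.9 = 224,842
After stage 1: salt = 224,842 + 4,180×15.2 = 288,378; volume = 11,960 m³; S = 24.112 PSU
After stage 2: salt = 288,378 + 5,270×0.9 = 293,121; volume = 17,230 m³
S = 293,121 / 17,230 = 17.0122 PSU

17.0 PSU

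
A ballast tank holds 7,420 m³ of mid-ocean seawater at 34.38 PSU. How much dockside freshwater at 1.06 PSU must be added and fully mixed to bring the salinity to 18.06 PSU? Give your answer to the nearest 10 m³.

Salt balance: 7,420×34.38 + V×1.06 = (7,420+V)×18.06
255,099.6 + 1.06V = 134,005.2 + 18.06V
121,094.4 = 17V
V = 7,123.2 m³

7120 m³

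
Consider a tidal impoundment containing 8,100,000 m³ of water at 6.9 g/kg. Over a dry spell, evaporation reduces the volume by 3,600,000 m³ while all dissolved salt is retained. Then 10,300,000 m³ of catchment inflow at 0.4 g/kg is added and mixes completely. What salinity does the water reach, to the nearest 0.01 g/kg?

4.05 g/kg

After evaporation: salt = 8,100,000×6.9 = 55,890,000; volume = 8,100,000 − 3,600,000 = 4,500,000 m³
After mixing: salt = 55,890,000 + 10,300,000×0.4 = 60,010,000; volume = 4,500,000 + 10,300,000 = 14,800,000 m³
S = 60,010,000 / 14,800,000 = 4.0547 g/kg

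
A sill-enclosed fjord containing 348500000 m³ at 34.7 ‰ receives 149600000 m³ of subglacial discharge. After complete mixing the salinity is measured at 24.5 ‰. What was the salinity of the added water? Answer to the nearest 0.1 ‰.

0.7 ‰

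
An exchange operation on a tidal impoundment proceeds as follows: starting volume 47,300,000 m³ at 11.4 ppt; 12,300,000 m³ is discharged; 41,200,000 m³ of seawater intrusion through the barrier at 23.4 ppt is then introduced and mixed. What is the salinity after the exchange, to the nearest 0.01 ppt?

Remaining after removal: 35,000,000 m³ at 11.4 ppt (salt = 399,000,000)
After addition: salt = 399,000,000 + 41,200,000×23.4 = 1,363,080,000; volume = 76,200,000 m³
S = 1,363,080,000 / 76,200,000 = 17.8882 ppt

17.89 ppt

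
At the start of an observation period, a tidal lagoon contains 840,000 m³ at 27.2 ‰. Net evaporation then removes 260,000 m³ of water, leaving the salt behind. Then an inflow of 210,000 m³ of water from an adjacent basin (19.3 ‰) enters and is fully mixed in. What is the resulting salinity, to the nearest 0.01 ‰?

After evaporation: salt = 840,000×27.2 = 22,848,000; volume = 840,000 − 260,000 = 580,000 m³
After mixing: salt = 22,848,000 + 210,000×19.3 = 26,901,000; volume = 580,000 + 210,000 = 790,000 m³
S = 26,901,000 / 790,000 = 34.0519 ‰

34.05 ‰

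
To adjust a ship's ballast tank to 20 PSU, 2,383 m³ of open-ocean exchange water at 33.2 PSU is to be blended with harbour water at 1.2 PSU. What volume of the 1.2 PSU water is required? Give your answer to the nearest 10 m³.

1670 m³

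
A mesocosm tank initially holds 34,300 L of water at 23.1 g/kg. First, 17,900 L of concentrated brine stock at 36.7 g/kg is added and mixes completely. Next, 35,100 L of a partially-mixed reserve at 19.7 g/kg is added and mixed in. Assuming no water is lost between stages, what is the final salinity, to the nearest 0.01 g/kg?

24.52 g/kg

Salt balance:
Initial salt = 34,300×23.1 = 792,330
After stage 1: salt = 792,330 + 17,900×36.7 = 1,449,260; volume = 52,200 L; S = 27.764 g/kg
After stage 2: salt = 1,449,260 + 35,100×19.7 = 2,140,730; volume = 87,300 L
S = 2,140,730 / 87,300 = 24.5215 g/kg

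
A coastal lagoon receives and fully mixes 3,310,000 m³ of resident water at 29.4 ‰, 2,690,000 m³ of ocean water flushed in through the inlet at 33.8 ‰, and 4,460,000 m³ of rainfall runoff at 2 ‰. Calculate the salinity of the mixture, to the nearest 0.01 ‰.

18.85 ‰

Weighted by volume,
salt = 3,310,000×29.4 + 2,690,000×33.8 + 4,460,000×2 = 97,314,000 + 90,922,000 + 8,920,000 = 197,156,000
volume = 3,310,000 + 2,690,000 + 4,460,000 = 10,460,000 m³
S = 197,156,000 / 10,460,000 = 18.8486 ‰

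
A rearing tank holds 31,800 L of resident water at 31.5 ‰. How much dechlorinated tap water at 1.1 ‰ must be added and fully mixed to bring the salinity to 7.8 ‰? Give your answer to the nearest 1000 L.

112000 L

Salt balance: 31,800×31.5 + V×1.1 = (31,800+V)×7.8
1,001,700 + 1.1V = 248,040 + 7.8V
753,660 = 6.7V
V = 112,486.57 L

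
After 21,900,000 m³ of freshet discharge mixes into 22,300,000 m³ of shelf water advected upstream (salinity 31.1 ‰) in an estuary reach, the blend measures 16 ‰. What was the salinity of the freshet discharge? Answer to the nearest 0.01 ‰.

Salt balance: 22,300,000×31.1 + 21,900,000×S = 44,200,000×16
693,530,000 + 21,900,000·S = 707,200,000
S = (707,200,000 − 693,530,000) / 21,900,000 = 0.6242 ‰

0.62 ‰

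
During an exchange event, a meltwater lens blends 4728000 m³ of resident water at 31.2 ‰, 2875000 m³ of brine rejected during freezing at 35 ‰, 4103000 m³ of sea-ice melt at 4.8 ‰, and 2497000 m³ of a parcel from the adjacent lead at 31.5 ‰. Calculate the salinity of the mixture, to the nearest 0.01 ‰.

24.40 ‰

Total salt / total volume:
salt = 4,728,000×31.2 + 2,875,000×35 + 4,103,000×4.8 + 2,497,000×31.5 = 147,513,600 + 100,625,000 + 19,694,400 + 78,655,500 = 346,488,500
volume = 4,728,000 + 2,875,000 + 4,103,000 + 2,497,000 = 14,203,000 m³
S = 346,488,500 / 14,203,000 = 24.3954 ‰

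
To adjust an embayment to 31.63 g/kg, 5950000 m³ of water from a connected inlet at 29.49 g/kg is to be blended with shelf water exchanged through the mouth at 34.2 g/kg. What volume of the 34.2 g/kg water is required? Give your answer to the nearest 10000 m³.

Salt balance: 5,950,000×29.49 + V×34.2 = (5,950,000+V)×31.63
175,465,500 + 34.2V = 188,198,500 + 31.63V
12,733,000 = 2.57V
V = 4,954,474.71 m³

4950000 m³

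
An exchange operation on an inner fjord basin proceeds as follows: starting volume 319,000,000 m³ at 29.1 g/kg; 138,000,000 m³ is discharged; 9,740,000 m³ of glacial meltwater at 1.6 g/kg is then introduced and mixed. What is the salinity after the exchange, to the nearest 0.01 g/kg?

27.70 g/kg

Remaining after removal: 181,000,000 m³ at 29.1 g/kg (salt = 5,267,100,000)
After addition: salt = 5,267,100,000 + 9,740,000×1.6 = 5,282,684,000; volume = 190,740,000 m³
S = 5,282,684,000 / 190,740,000 = 27.6957 g/kg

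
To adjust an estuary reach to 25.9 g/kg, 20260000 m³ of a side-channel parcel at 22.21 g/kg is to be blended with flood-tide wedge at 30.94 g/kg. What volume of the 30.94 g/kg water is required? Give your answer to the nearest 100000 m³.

14800000 m³

Salt balance: 20,260,000×22.21 + V×30.94 = (20,260,000+V)×25.9
449,974,600 + 30.94V = 524,734,000 + 25.9V
74,759,400 = 5.04V
V = 14,833,214.29 m³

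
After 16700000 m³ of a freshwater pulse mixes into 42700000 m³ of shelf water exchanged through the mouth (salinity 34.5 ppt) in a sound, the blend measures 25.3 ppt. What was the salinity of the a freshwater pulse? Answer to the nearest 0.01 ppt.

Salt balance: 42,700,000×34.5 + 16,700,000×S = 59,400,000×25.3
1,473,150,000 + 16,700,000·S = 1,502,820,000
S = (1,502,820,000 − 1,473,150,000) / 16,700,000 = 1.7766 ppt

1.78 ppt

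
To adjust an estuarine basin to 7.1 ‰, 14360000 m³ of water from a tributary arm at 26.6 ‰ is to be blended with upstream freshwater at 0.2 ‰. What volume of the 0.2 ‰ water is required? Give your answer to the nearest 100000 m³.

Salt balance: 14,360,000×26.6 + V×0.2 = (14,360,000+V)×7.1
381,976,000 + 0.2V = 101,956,000 + 7.1V
280,020,000 = 6.9V
V = 40,582,608.7 m³

40600000 m³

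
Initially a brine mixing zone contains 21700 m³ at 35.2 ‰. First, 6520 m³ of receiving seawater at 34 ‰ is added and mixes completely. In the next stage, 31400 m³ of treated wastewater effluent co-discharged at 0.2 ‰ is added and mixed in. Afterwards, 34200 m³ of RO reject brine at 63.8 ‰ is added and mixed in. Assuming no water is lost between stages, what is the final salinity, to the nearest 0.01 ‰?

33.83 ‰

Conserving salt mass:
Initial salt = 21,700×35.2 = 763,840
After stage 1: salt = 763,840 + 6,520×34 = 985,520; volume = 28,220 m³; S = 34.923 ‰
After stage 2: salt = 985,520 + 31,400×0.2 = 991,800; volume = 59,620 m³; S = 16.635 ‰
After stage 3: salt = 991,800 + 34,200×63.8 = 3,173,760; volume = 93,820 m³
S = 3,173,760 / 93,820 = 33.8282 ‰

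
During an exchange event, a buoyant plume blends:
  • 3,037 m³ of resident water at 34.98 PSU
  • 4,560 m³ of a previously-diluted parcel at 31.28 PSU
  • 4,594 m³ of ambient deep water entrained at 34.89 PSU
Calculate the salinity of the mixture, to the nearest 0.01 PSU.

33.56 PSU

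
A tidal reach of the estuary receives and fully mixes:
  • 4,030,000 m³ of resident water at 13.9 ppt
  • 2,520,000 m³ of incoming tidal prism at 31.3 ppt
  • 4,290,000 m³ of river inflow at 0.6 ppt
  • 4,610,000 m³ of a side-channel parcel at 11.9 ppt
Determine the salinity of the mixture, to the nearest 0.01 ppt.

12.45 ppt

Weighted by volume,
salt = 4,030,000×13.9 + 2,520,000×31.3 + 4,290,000×0.6 + 4,610,000×11.9 = 56,017,000 + 78,876,000 + 2,574,000 + 54,859,000 = 192,326,000
volume = 4,030,000 + 2,520,000 + 4,290,000 + 4,610,000 = 15,450,000 m³
S = 192,326,000 / 15,450,000 = 12.4483 ppt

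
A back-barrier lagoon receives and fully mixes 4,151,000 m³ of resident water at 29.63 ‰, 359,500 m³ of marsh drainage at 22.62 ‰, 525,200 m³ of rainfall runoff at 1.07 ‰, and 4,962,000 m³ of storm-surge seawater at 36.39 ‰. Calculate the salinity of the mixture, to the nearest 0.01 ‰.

Weighted by volume,
salt = 4,151,000×29.63 + 359,500×22.62 + 525,200×1.07 + 4,962,000×36.39 = 122,994,130 + 8,131,890 + 561,964 + 180,567,180 = 312,255,164
volume = 4,151,000 + 359,500 + 525,200 + 4,962,000 = 9,997,700 m³
S = 312,255,164 / 9,997,700 = 31.2327 ‰

31.23 ‰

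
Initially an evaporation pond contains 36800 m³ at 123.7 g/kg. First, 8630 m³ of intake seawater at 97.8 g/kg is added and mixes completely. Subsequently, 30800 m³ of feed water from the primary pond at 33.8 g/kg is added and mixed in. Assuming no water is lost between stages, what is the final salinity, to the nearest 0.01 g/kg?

84.44 g/kg

Total salt / total volume:
Initial salt = 36,800×123.7 = 4,552,160
After stage 1: salt = 4,552,160 + 8,630×97.8 = 5,396,174; volume = 45,430 m³; S = 118.78 g/kg
After stage 2: salt = 5,396,174 + 30,800×33.8 = 6,437,214; volume = 76,230 m³
S = 6,437,214 / 76,230 = 84.4446 g/kg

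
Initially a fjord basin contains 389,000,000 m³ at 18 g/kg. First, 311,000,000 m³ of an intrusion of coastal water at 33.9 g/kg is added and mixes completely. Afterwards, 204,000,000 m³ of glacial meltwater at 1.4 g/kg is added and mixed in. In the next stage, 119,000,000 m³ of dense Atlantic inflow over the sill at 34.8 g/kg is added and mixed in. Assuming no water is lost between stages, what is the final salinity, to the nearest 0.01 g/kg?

21.48 g/kg

Weighted by volume,
Initial salt = 389,000,000×18 = 7,002,000,000
After stage 1: salt = 7,002,000,000 + 311,000,000×33.9 = 17,544,900,000; volume = 700,000,000 m³; S = 25.064 g/kg
After stage 2: salt = 17,544,900,000 + 204,000,000×1.4 = 17,830,500,000; volume = 904,000,000 m³; S = 19.724 g/kg
After stage 3: salt = 17,830,500,000 + 119,000,000×34.8 = 21,971,700,000; volume = 1,023,000,000 m³
S = 21,971,700,000 / 1,023,000,000 = 21.4777 g/kg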